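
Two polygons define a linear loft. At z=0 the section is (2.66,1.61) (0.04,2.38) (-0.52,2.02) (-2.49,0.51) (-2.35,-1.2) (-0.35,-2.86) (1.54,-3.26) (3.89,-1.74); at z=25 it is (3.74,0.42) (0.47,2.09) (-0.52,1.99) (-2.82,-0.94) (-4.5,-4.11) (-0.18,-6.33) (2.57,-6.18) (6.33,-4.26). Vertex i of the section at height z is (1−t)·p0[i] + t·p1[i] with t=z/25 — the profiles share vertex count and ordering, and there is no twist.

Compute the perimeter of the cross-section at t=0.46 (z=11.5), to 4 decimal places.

Perimeter at t=0.46: 23.1881

Cross-section at t=0.46: each vertex is (1-t)·p0[i] + t·p1[i].
  v1: (1-0.46)·(2.66,1.61) + 0.46·(3.74,0.42) = (3.1568,1.0626)
  v2: (1-0.46)·(0.04,2.38) + 0.46·(0.47,2.09) = (0.2378,2.2466)
  v3: (1-0.46)·(-0.52,2.02) + 0.46·(-0.52,1.99) = (-0.5200,2.0062)
  v4: (1-0.46)·(-2.49,0.51) + 0.46·(-2.82,-0.94) = (-2.6418,-0.1570)
  v5: (1-0.46)·(-2.35,-1.2) + 0.46·(-4.5,-4.11) = (-3.3390,-2.5386)
  v6: (1-0.46)·(-0.35,-2.86) + 0.46·(-0.18,-6.33) = (-0.2718,-4.4562)
  v7: (1-0.46)·(1.54,-3.26) + 0.46·(2.57,-6.18) = (2.0138,-4.6032)
  v8: (1-0.46)·(3.89,-1.74) + 0.46·(6.33,-4.26) = (5.0124,-2.8992)
Perimeter = Σ |v_{i+1} − v_i|:
  edge 1→2: √(-2.9190² + 1.1840²) = 3.1500 (running 3.1500)
  edge 2→3: √(-0.7578² + -0.2404²) = 0.7950 (running 3.9450)
  edge 3→4: √(-2.1218² + -2.1632²) = 3.0301 (running 6.9751)
  edge 4→5: √(-0.6972² + -2.3816²) = 2.4816 (running 9.4567)
  edge 5→6: √(3.0672² + -1.9176²) = 3.6173 (running 13.0740)
  edge 6→7: √(2.2856² + -0.1470²) = 2.2903 (running 15.3643)
  edge 7→8: √(2.9986² + 1.7040²) = 3.4489 (running 18.8132)
  edge 8→1: √(-1.8556² + 3.9618²) = 4.3748 (running 23.1881)
Perimeter = 23.1881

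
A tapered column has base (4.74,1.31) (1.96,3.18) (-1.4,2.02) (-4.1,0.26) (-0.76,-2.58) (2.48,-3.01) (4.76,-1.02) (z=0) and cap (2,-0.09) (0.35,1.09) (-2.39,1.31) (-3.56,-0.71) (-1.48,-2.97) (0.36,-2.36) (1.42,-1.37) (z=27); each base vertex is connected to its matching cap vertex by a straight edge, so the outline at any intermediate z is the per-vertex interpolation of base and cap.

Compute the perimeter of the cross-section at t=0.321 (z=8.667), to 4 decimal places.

Perimeter at t=0.321: 20.3144

Cross-section at t=0.321: each vertex is (1-t)·p0[i] + t·p1[i].
  v1: (1-0.321)·(4.74,1.31) + 0.321·(2,-0.09) = (3.8605,0.8606)
  v2: (1-0.321)·(1.96,3.18) + 0.321·(0.35,1.09) = (1.4432,2.5091)
  v3: (1-0.321)·(-1.4,2.02) + 0.321·(-2.39,1.31) = (-1.7178,1.7921)
  v4: (1-0.321)·(-4.1,0.26) + 0.321·(-3.56,-0.71) = (-3.9267,-0.0514)
  v5: (1-0.321)·(-0.76,-2.58) + 0.321·(-1.48,-2.97) = (-0.9911,-2.7052)
  v6: (1-0.321)·(2.48,-3.01) + 0.321·(0.36,-2.36) = (1.7995,-2.8014)
  v7: (1-0.321)·(4.76,-1.02) + 0.321·(1.42,-1.37) = (3.6879,-1.1324)
Perimeter = Σ |v_{i+1} − v_i|:
  edge 1→2: √(-2.4173² + 1.6485²) = 2.9259 (running 2.9259)
  edge 2→3: √(-3.1610² + -0.7170²) = 3.2413 (running 6.1672)
  edge 3→4: √(-2.2089² + -1.8435²) = 2.8771 (running 9.0442)
  edge 4→5: √(2.9355² + -2.6538²) = 3.9573 (running 13.0015)
  edge 5→6: √(2.7906² + -0.0962²) = 2.7923 (running 15.7938)
  edge 6→7: √(1.8884² + 1.6690²) = 2.5202 (running 18.3140)
  edge 7→1: √(0.1726² + 1.9930²) = 2.0004 (running 20.3144)
Perimeter = 20.3144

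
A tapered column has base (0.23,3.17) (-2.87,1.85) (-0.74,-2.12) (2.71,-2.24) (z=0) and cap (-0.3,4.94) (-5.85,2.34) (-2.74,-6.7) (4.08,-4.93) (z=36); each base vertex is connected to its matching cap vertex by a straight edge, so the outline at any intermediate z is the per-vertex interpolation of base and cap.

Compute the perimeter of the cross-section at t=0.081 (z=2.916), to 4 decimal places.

Cross-section at t=0.081: each vertex is (1-t)·p0[i] + t·p1[i].
  v1: (1-0.081)·(0.23,3.17) + 0.081·(-0.3,4.94) = (0.1871,3.3134)
  v2: (1-0.081)·(-2.87,1.85) + 0.081·(-5.85,2.34) = (-3.1114,1.8897)
  v3: (1-0.081)·(-0.74,-2.12) + 0.081·(-2.74,-6.7) = (-0.9020,-2.4910)
  v4: (1-0.081)·(2.71,-2.24) + 0.081·(4.08,-4.93) = (2.8210,-2.4579)
Perimeter = Σ |v_{i+1} − v_i|:
  edge 1→2: √(-3.2985² + -1.4237²) = 3.5926 (running 3.5926)
  edge 2→3: √(2.2094² + -4.3807²) = 4.9063 (running 8.4989)
  edge 3→4: √(3.7230² + 0.0331²) = 3.7231 (running 12.2220)
  edge 4→1: √(-2.6339² + 5.7713²) = 6.3439 (running 18.5659)
Perimeter = 18.5659

Perimeter at t=0.081: 18.5659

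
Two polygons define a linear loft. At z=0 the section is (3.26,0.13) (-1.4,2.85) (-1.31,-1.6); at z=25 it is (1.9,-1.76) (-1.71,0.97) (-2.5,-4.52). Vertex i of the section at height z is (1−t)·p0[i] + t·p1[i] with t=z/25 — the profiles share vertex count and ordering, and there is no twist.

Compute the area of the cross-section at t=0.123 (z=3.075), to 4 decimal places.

Area at t=0.123: 10.3958

Cross-section at t=0.123: each vertex is (1-t)·p0[i] + t·p1[i].
  v1: (1-0.123)·(3.26,0.13) + 0.123·(1.9,-1.76) = (3.0927,-0.1025)
  v2: (1-0.123)·(-1.4,2.85) + 0.123·(-1.71,0.97) = (-1.4381,2.6188)
  v3: (1-0.123)·(-1.31,-1.6) + 0.123·(-2.5,-4.52) = (-1.4564,-1.9592)
Shoelace sum Σ(x_i·y_{i+1} − x_{i+1}·y_i):
  i=1: 3.0927·2.6188 − -1.4381·-0.1025 = +7.9517 (running +7.9517)
  i=2: -1.4381·-1.9592 − -1.4564·2.6188 = +6.6314 (running +14.5831)
  i=3: -1.4564·-0.1025 − 3.0927·-1.9592 = +6.2084 (running +20.7915)
Area = |Σ|/2 = |20.7915|/2 = 10.3958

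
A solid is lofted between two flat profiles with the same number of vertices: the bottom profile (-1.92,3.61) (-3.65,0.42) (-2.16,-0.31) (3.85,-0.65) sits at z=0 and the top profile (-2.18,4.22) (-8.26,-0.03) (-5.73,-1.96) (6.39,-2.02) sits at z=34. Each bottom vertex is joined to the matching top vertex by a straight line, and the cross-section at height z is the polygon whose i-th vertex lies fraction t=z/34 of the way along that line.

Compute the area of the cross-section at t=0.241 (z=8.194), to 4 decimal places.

Cross-section at t=0.241: each vertex is (1-t)·p0[i] + t·p1[i].
  v1: (1-0.241)·(-1.92,3.61) + 0.241·(-2.18,4.22) = (-1.9827,3.7570)
  v2: (1-0.241)·(-3.65,0.42) + 0.241·(-8.26,-0.03) = (-4.7610,0.3115)
  v3: (1-0.241)·(-2.16,-0.31) + 0.241·(-5.73,-1.96) = (-3.0204,-0.7077)
  v4: (1-0.241)·(3.85,-0.65) + 0.241·(6.39,-2.02) = (4.4621,-0.9802)
Shoelace sum Σ(x_i·y_{i+1} − x_{i+1}·y_i):
  i=1: -1.9827·0.3115 − -4.7610·3.7570 = +17.2695 (running +17.2695)
  i=2: -4.7610·-0.7077 − -3.0204·0.3115 = +4.3101 (running +21.5796)
  i=3: -3.0204·-0.9802 − 4.4621·-0.7077 = +6.1181 (running +27.6977)
  i=4: 4.4621·3.7570 − -1.9827·-0.9802 = +14.8210 (running +42.5187)
Area = |Σ|/2 = |42.5187|/2 = 21.2593

Area at t=0.241: 21.2593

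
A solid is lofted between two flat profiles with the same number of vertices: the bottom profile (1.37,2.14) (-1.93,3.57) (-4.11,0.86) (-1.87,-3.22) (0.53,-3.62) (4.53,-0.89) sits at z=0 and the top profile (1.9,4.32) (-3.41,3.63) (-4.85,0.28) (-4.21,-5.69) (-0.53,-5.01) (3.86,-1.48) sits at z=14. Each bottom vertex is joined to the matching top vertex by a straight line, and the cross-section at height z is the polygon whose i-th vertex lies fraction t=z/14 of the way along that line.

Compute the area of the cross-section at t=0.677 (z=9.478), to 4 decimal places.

Area at t=0.677: 53.4671

Cross-section at t=0.677: each vertex is (1-t)·p0[i] + t·p1[i].
  v1: (1-0.677)·(1.37,2.14) + 0.677·(1.9,4.32) = (1.7288,3.6159)
  v2: (1-0.677)·(-1.93,3.57) + 0.677·(-3.41,3.63) = (-2.9320,3.6106)
  v3: (1-0.677)·(-4.11,0.86) + 0.677·(-4.85,0.28) = (-4.6110,0.4673)
  v4: (1-0.677)·(-1.87,-3.22) + 0.677·(-4.21,-5.69) = (-3.4542,-4.8922)
  v5: (1-0.677)·(0.53,-3.62) + 0.677·(-0.53,-5.01) = (-0.1876,-4.5610)
  v6: (1-0.677)·(4.53,-0.89) + 0.677·(3.86,-1.48) = (4.0764,-1.2894)
Shoelace sum Σ(x_i·y_{i+1} − x_{i+1}·y_i):
  i=1: 1.7288·3.6106 − -2.9320·3.6159 = +16.8436 (running +16.8436)
  i=2: -2.9320·0.4673 − -4.6110·3.6106 = +15.2783 (running +32.1219)
  i=3: -4.6110·-4.8922 − -3.4542·0.4673 = +24.1721 (running +56.2940)
  i=4: -3.4542·-4.5610 − -0.1876·-4.8922 = +14.8367 (running +71.1307)
  i=5: -0.1876·-1.2894 − 4.0764·-4.5610 = +18.8346 (running +89.9653)
  i=6: 4.0764·3.6159 − 1.7288·-1.2894 = +16.9689 (running +106.9342)
Area = |Σ|/2 = |106.9342|/2 = 53.4671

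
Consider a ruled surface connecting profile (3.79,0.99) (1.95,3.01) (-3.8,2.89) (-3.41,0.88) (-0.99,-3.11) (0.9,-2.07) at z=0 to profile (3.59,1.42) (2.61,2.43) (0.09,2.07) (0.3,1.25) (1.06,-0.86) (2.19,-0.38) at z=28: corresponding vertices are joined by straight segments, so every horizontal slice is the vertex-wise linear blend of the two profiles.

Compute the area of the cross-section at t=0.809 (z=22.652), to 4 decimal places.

Cross-section at t=0.809: each vertex is (1-t)·p0[i] + t·p1[i].
  v1: (1-0.809)·(3.79,0.99) + 0.809·(3.59,1.42) = (3.6282,1.3379)
  v2: (1-0.809)·(1.95,3.01) + 0.809·(2.61,2.43) = (2.4839,2.5408)
  v3: (1-0.809)·(-3.8,2.89) + 0.809·(0.09,2.07) = (-0.6530,2.2266)
  v4: (1-0.809)·(-3.41,0.88) + 0.809·(0.3,1.25) = (-0.4086,1.1793)
  v5: (1-0.809)·(-0.99,-3.11) + 0.809·(1.06,-0.86) = (0.6685,-1.2897)
  v6: (1-0.809)·(0.9,-2.07) + 0.809·(2.19,-0.38) = (1.9436,-0.7028)
Shoelace sum Σ(x_i·y_{i+1} − x_{i+1}·y_i):
  i=1: 3.6282·2.5408 − 2.4839·1.3379 = +5.8953 (running +5.8953)
  i=2: 2.4839·2.2266 − -0.6530·2.5408 = +7.1899 (running +13.0852)
  i=3: -0.6530·1.1793 − -0.4086·2.2266 = +0.1397 (running +13.2249)
  i=4: -0.4086·-1.2897 − 0.6685·1.1793 = -0.2613 (running +12.9636)
  i=5: 0.6685·-0.7028 − 1.9436·-1.2897 = +2.0370 (running +15.0006)
  i=6: 1.9436·1.3379 − 3.6282·-0.7028 = +5.1502 (running +20.1507)
Area = |Σ|/2 = |20.1507|/2 = 10.0754

Area at t=0.809: 10.0754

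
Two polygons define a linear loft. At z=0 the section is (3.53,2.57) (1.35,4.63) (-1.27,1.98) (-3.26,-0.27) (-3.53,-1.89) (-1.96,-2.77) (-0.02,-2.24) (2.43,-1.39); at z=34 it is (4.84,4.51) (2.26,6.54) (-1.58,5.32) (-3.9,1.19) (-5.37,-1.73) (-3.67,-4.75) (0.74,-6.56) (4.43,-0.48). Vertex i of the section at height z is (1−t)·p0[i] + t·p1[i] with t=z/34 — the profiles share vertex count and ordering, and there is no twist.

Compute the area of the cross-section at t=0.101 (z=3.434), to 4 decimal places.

Cross-section at t=0.101: each vertex is (1-t)·p0[i] + t·p1[i].
  v1: (1-0.101)·(3.53,2.57) + 0.101·(4.84,4.51) = (3.6623,2.7659)
  v2: (1-0.101)·(1.35,4.63) + 0.101·(2.26,6.54) = (1.4419,4.8229)
  v3: (1-0.101)·(-1.27,1.98) + 0.101·(-1.58,5.32) = (-1.3013,2.3173)
  v4: (1-0.101)·(-3.26,-0.27) + 0.101·(-3.9,1.19) = (-3.3246,-0.1225)
  v5: (1-0.101)·(-3.53,-1.89) + 0.101·(-5.37,-1.73) = (-3.7158,-1.8738)
  v6: (1-0.101)·(-1.96,-2.77) + 0.101·(-3.67,-4.75) = (-2.1327,-2.9700)
  v7: (1-0.101)·(-0.02,-2.24) + 0.101·(0.74,-6.56) = (0.0568,-2.6763)
  v8: (1-0.101)·(2.43,-1.39) + 0.101·(4.43,-0.48) = (2.6320,-1.2981)
Shoelace sum Σ(x_i·y_{i+1} − x_{i+1}·y_i):
  i=1: 3.6623·4.8229 − 1.4419·2.7659 = +13.6748 (running +13.6748)
  i=2: 1.4419·2.3173 − -1.3013·4.8229 = +9.6175 (running +23.2923)
  i=3: -1.3013·-0.1225 − -3.3246·2.3173 = +7.8638 (running +31.1560)
  i=4: -3.3246·-1.8738 − -3.7158·-0.1225 = +5.7745 (running +36.9305)
  i=5: -3.7158·-2.9700 − -2.1327·-1.8738 = +7.0396 (running +43.9702)
  i=6: -2.1327·-2.6763 − 0.0568·-2.9700 = +5.8764 (running +49.8465)
  i=7: 0.0568·-1.2981 − 2.6320·-2.6763 = +6.9704 (running +56.8169)
  i=8: 2.6320·2.7659 − 3.6623·-1.2981 = +12.0340 (running +68.8509)
Area = |Σ|/2 = |68.8509|/2 = 34.4255

Area at t=0.101: 34.4255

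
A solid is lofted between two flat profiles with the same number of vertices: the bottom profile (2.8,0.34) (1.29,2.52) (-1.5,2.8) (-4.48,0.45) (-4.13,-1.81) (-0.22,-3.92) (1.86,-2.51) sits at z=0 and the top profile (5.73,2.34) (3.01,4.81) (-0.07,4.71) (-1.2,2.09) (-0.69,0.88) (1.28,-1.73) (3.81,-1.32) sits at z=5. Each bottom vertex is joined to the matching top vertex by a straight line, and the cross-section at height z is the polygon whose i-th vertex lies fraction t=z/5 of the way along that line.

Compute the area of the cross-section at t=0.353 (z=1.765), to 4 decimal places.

Cross-section at t=0.353: each vertex is (1-t)·p0[i] + t·p1[i].
  v1: (1-0.353)·(2.8,0.34) + 0.353·(5.73,2.34) = (3.8343,1.0460)
  v2: (1-0.353)·(1.29,2.52) + 0.353·(3.01,4.81) = (1.8972,3.3284)
  v3: (1-0.353)·(-1.5,2.8) + 0.353·(-0.07,4.71) = (-0.9952,3.4742)
  v4: (1-0.353)·(-4.48,0.45) + 0.353·(-1.2,2.09) = (-3.3222,1.0289)
  v5: (1-0.353)·(-4.13,-1.81) + 0.353·(-0.69,0.88) = (-2.9157,-0.8604)
  v6: (1-0.353)·(-0.22,-3.92) + 0.353·(1.28,-1.73) = (0.3095,-3.1469)
  v7: (1-0.353)·(1.86,-2.51) + 0.353·(3.81,-1.32) = (2.5484,-2.0899)
Shoelace sum Σ(x_i·y_{i+1} − x_{i+1}·y_i):
  i=1: 3.8343·3.3284 − 1.8972·1.0460 = +10.7775 (running +10.7775)
  i=2: 1.8972·3.4742 − -0.9952·3.3284 = +9.9036 (running +20.6811)
  i=3: -0.9952·1.0289 − -3.3222·3.4742 = +10.5180 (running +31.1991)
  i=4: -3.3222·-0.8604 − -2.9157·1.0289 = +5.8585 (running +37.0575)
  i=5: -2.9157·-3.1469 − 0.3095·-0.8604 = +9.4417 (running +46.4993)
  i=6: 0.3095·-2.0899 − 2.5484·-3.1469 = +7.3726 (running +53.8719)
  i=7: 2.5484·1.0460 − 3.8343·-2.0899 = +10.6790 (running +64.5509)
Area = |Σ|/2 = |64.5509|/2 = 32.2755

Area at t=0.353: 32.2755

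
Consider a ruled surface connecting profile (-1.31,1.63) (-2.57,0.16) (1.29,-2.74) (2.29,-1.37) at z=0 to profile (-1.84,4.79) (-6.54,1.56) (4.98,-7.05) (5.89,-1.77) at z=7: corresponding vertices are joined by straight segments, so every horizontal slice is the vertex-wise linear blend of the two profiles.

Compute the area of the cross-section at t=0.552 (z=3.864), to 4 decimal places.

Area at t=0.552: 32.1646

Cross-section at t=0.552: each vertex is (1-t)·p0[i] + t·p1[i].
  v1: (1-0.552)·(-1.31,1.63) + 0.552·(-1.84,4.79) = (-1.6026,3.3743)
  v2: (1-0.552)·(-2.57,0.16) + 0.552·(-6.54,1.56) = (-4.7614,0.9328)
  v3: (1-0.552)·(1.29,-2.74) + 0.552·(4.98,-7.05) = (3.3269,-5.1191)
  v4: (1-0.552)·(2.29,-1.37) + 0.552·(5.89,-1.77) = (4.2772,-1.5908)
Shoelace sum Σ(x_i·y_{i+1} − x_{i+1}·y_i):
  i=1: -1.6026·0.9328 − -4.7614·3.3743 = +14.5718 (running +14.5718)
  i=2: -4.7614·-5.1191 − 3.3269·0.9328 = +21.2711 (running +35.8428)
  i=3: 3.3269·-1.5908 − 4.2772·-5.1191 = +16.6031 (running +52.4459)
  i=4: 4.2772·3.3743 − -1.6026·-1.5908 = +11.8833 (running +64.3292)
Area = |Σ|/2 = |64.3292|/2 = 32.1646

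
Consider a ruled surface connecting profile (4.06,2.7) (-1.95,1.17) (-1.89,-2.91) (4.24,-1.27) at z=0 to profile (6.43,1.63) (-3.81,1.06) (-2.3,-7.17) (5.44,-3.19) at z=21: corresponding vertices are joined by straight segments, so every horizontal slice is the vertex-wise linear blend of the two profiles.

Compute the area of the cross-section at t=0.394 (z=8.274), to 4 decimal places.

Cross-section at t=0.394: each vertex is (1-t)·p0[i] + t·p1[i].
  v1: (1-0.394)·(4.06,2.7) + 0.394·(6.43,1.63) = (4.9938,2.2784)
  v2: (1-0.394)·(-1.95,1.17) + 0.394·(-3.81,1.06) = (-2.6828,1.1267)
  v3: (1-0.394)·(-1.89,-2.91) + 0.394·(-2.3,-7.17) = (-2.0515,-4.5884)
  v4: (1-0.394)·(4.24,-1.27) + 0.394·(5.44,-3.19) = (4.7128,-2.0265)
Shoelace sum Σ(x_i·y_{i+1} − x_{i+1}·y_i):
  i=1: 4.9938·1.1267 − -2.6828·2.2784 = +11.7389 (running +11.7389)
  i=2: -2.6828·-4.5884 − -2.0515·1.1267 = +14.6214 (running +26.3604)
  i=3: -2.0515·-2.0265 − 4.7128·-4.5884 = +25.7818 (running +52.1422)
  i=4: 4.7128·2.2784 − 4.9938·-2.0265 = +20.8575 (running +72.9997)
Area = |Σ|/2 = |72.9997|/2 = 36.4999

Area at t=0.394: 36.4999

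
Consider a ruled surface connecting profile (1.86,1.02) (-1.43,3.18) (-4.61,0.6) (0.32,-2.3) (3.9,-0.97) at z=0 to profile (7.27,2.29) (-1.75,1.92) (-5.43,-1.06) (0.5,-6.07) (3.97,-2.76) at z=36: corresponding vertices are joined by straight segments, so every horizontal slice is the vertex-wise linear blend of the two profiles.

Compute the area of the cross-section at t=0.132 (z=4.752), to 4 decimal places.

Cross-section at t=0.132: each vertex is (1-t)·p0[i] + t·p1[i].
  v1: (1-0.132)·(1.86,1.02) + 0.132·(7.27,2.29) = (2.5741,1.1876)
  v2: (1-0.132)·(-1.43,3.18) + 0.132·(-1.75,1.92) = (-1.4722,3.0137)
  v3: (1-0.132)·(-4.61,0.6) + 0.132·(-5.43,-1.06) = (-4.7182,0.3809)
  v4: (1-0.132)·(0.32,-2.3) + 0.132·(0.5,-6.07) = (0.3438,-2.7976)
  v5: (1-0.132)·(3.9,-0.97) + 0.132·(3.97,-2.76) = (3.9092,-1.2063)
Shoelace sum Σ(x_i·y_{i+1} − x_{i+1}·y_i):
  i=1: 2.5741·3.0137 − -1.4722·1.1876 = +9.5061 (running +9.5061)
  i=2: -1.4722·0.3809 − -4.7182·3.0137 = +13.6585 (running +23.1646)
  i=3: -4.7182·-2.7976 − 0.3438·0.3809 = +13.0690 (running +36.2336)
  i=4: 0.3438·-1.2063 − 3.9092·-2.7976 = +10.5220 (running +46.7556)
  i=5: 3.9092·1.1876 − 2.5741·-1.2063 = +7.7479 (running +54.5034)
Area = |Σ|/2 = |54.5034|/2 = 27.2517

Area at t=0.132: 27.2517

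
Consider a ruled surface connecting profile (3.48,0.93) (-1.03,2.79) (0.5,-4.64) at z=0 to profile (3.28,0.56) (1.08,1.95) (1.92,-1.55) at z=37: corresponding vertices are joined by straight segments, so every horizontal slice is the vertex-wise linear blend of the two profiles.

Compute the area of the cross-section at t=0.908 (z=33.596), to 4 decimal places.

Area at t=0.908: 4.0106

Cross-section at t=0.908: each vertex is (1-t)·p0[i] + t·p1[i].
  v1: (1-0.908)·(3.48,0.93) + 0.908·(3.28,0.56) = (3.2984,0.5940)
  v2: (1-0.908)·(-1.03,2.79) + 0.908·(1.08,1.95) = (0.8859,2.0273)
  v3: (1-0.908)·(0.5,-4.64) + 0.908·(1.92,-1.55) = (1.7894,-1.8343)
Shoelace sum Σ(x_i·y_{i+1} − x_{i+1}·y_i):
  i=1: 3.2984·2.0273 − 0.8859·0.5940 = +6.1605 (running +6.1605)
  i=2: 0.8859·-1.8343 − 1.7894·2.0273 = -5.2525 (running +0.9080)
  i=3: 1.7894·0.5940 − 3.2984·-1.8343 = +7.1131 (running +8.0212)
Area = |Σ|/2 = |8.0212|/2 = 4.0106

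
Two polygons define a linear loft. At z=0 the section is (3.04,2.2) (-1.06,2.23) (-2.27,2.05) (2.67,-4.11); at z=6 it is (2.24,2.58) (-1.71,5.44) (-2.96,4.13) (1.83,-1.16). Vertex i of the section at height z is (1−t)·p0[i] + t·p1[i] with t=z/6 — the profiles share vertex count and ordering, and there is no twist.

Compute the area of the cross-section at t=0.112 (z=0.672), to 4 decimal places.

Area at t=0.112: 16.7959

Cross-section at t=0.112: each vertex is (1-t)·p0[i] + t·p1[i].
  v1: (1-0.112)·(3.04,2.2) + 0.112·(2.24,2.58) = (2.9504,2.2426)
  v2: (1-0.112)·(-1.06,2.23) + 0.112·(-1.71,5.44) = (-1.1328,2.5895)
  v3: (1-0.112)·(-2.27,2.05) + 0.112·(-2.96,4.13) = (-2.3473,2.2830)
  v4: (1-0.112)·(2.67,-4.11) + 0.112·(1.83,-1.16) = (2.5759,-3.7796)
Shoelace sum Σ(x_i·y_{i+1} − x_{i+1}·y_i):
  i=1: 2.9504·2.5895 − -1.1328·2.2426 = +10.1805 (running +10.1805)
  i=2: -1.1328·2.2830 − -2.3473·2.5895 = +3.4922 (running +13.6727)
  i=3: -2.3473·-3.7796 − 2.5759·2.2830 = +2.9911 (running +16.6637)
  i=4: 2.5759·2.2426 − 2.9504·-3.7796 = +16.9280 (running +33.5917)
Area = |Σ|/2 = |33.5917|/2 = 16.7959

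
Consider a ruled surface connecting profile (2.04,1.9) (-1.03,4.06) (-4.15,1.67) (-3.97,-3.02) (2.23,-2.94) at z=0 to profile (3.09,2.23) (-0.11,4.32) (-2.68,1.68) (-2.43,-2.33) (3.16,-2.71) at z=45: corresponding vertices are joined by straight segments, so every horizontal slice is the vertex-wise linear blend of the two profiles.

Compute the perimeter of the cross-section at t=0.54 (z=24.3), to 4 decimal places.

Cross-section at t=0.54: each vertex is (1-t)·p0[i] + t·p1[i].
  v1: (1-0.54)·(2.04,1.9) + 0.54·(3.09,2.23) = (2.6070,2.0782)
  v2: (1-0.54)·(-1.03,4.06) + 0.54·(-0.11,4.32) = (-0.5332,4.2004)
  v3: (1-0.54)·(-4.15,1.67) + 0.54·(-2.68,1.68) = (-3.3562,1.6754)
  v4: (1-0.54)·(-3.97,-3.02) + 0.54·(-2.43,-2.33) = (-3.1384,-2.6474)
  v5: (1-0.54)·(2.23,-2.94) + 0.54·(3.16,-2.71) = (2.7322,-2.8158)
Perimeter = Σ |v_{i+1} − v_i|:
  edge 1→2: √(-3.1402² + 2.1222²) = 3.7901 (running 3.7901)
  edge 2→3: √(-2.8230² + -2.5250²) = 3.7875 (running 7.5775)
  edge 3→4: √(0.2178² + -4.3228²) = 4.3283 (running 11.9058)
  edge 4→5: √(5.8706² + -0.1684²) = 5.8730 (running 17.7788)
  edge 5→1: √(-0.1252² + 4.8940²) = 4.8956 (running 22.6744)
Perimeter = 22.6744

Perimeter at t=0.54: 22.6744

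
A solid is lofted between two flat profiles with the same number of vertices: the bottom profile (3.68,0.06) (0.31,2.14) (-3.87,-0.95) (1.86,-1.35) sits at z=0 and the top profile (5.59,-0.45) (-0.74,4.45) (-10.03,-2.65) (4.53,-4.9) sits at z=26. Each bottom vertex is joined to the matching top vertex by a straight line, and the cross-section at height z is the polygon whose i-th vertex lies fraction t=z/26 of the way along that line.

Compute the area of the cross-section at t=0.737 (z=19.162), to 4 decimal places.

Cross-section at t=0.737: each vertex is (1-t)·p0[i] + t·p1[i].
  v1: (1-0.737)·(3.68,0.06) + 0.737·(5.59,-0.45) = (5.0877,-0.3159)
  v2: (1-0.737)·(0.31,2.14) + 0.737·(-0.74,4.45) = (-0.4638,3.8425)
  v3: (1-0.737)·(-3.87,-0.95) + 0.737·(-10.03,-2.65) = (-8.4099,-2.2029)
  v4: (1-0.737)·(1.86,-1.35) + 0.737·(4.53,-4.9) = (3.8278,-3.9664)
Shoelace sum Σ(x_i·y_{i+1} − x_{i+1}·y_i):
  i=1: 5.0877·3.8425 − -0.4638·-0.3159 = +19.4027 (running +19.4027)
  i=2: -0.4638·-2.2029 − -8.4099·3.8425 = +33.3367 (running +52.7394)
  i=3: -8.4099·-3.9664 − 3.8278·-2.2029 = +41.7889 (running +94.5283)
  i=4: 3.8278·-0.3159 − 5.0877·-3.9664 = +18.9704 (running +113.4987)
Area = |Σ|/2 = |113.4987|/2 = 56.7494

Area at t=0.737: 56.7494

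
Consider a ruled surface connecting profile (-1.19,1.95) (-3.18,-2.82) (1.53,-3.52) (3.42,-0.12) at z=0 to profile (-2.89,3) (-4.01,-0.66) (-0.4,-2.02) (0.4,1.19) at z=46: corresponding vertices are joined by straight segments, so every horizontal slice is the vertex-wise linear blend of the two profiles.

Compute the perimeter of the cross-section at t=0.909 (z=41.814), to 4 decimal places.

Cross-section at t=0.909: each vertex is (1-t)·p0[i] + t·p1[i].
  v1: (1-0.909)·(-1.19,1.95) + 0.909·(-2.89,3) = (-2.7353,2.9045)
  v2: (1-0.909)·(-3.18,-2.82) + 0.909·(-4.01,-0.66) = (-3.9345,-0.8566)
  v3: (1-0.909)·(1.53,-3.52) + 0.909·(-0.4,-2.02) = (-0.2244,-2.1565)
  v4: (1-0.909)·(3.42,-0.12) + 0.909·(0.4,1.19) = (0.6748,1.0708)
Perimeter = Σ |v_{i+1} − v_i|:
  edge 1→2: √(-1.1992² + -3.7610²) = 3.9476 (running 3.9476)
  edge 2→3: √(3.7101² + -1.2999²) = 3.9312 (running 7.8788)
  edge 3→4: √(0.8992² + 3.2273²) = 3.3502 (running 11.2290)
  edge 4→1: √(-3.4101² + 1.8337²) = 3.8719 (running 15.1009)
Perimeter = 15.1009

Perimeter at t=0.909: 15.1009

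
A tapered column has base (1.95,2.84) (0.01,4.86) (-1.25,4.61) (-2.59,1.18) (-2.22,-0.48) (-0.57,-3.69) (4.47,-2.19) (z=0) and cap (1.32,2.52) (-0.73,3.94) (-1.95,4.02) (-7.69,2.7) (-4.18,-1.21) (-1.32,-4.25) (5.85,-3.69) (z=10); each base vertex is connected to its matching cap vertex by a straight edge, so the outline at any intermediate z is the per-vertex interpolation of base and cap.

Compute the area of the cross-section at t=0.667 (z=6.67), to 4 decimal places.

Cross-section at t=0.667: each vertex is (1-t)·p0[i] + t·p1[i].
  v1: (1-0.667)·(1.95,2.84) + 0.667·(1.32,2.52) = (1.5298,2.6266)
  v2: (1-0.667)·(0.01,4.86) + 0.667·(-0.73,3.94) = (-0.4836,4.2464)
  v3: (1-0.667)·(-1.25,4.61) + 0.667·(-1.95,4.02) = (-1.7169,4.2165)
  v4: (1-0.667)·(-2.59,1.18) + 0.667·(-7.69,2.7) = (-5.9917,2.1938)
  v5: (1-0.667)·(-2.22,-0.48) + 0.667·(-4.18,-1.21) = (-3.5273,-0.9669)
  v6: (1-0.667)·(-0.57,-3.69) + 0.667·(-1.32,-4.25) = (-1.0703,-4.0635)
  v7: (1-0.667)·(4.47,-2.19) + 0.667·(5.85,-3.69) = (5.3905,-3.1905)
Shoelace sum Σ(x_i·y_{i+1} − x_{i+1}·y_i):
  i=1: 1.5298·4.2464 − -0.4836·2.6266 = +7.7662 (running +7.7662)
  i=2: -0.4836·4.2165 − -1.7169·4.2464 = +5.2516 (running +13.0178)
  i=3: -1.7169·2.1938 − -5.9917·4.2165 = +21.4972 (running +34.5150)
  i=4: -5.9917·-0.9669 − -3.5273·2.1938 = +13.5318 (running +48.0468)
  i=5: -3.5273·-4.0635 − -1.0703·-0.9669 = +13.2985 (running +61.3453)
  i=6: -1.0703·-3.1905 − 5.3905·-4.0635 = +25.3189 (running +86.6642)
  i=7: 5.3905·2.6266 − 1.5298·-3.1905 = +19.0392 (running +105.7033)
Area = |Σ|/2 = |105.7033|/2 = 52.8517

Area at t=0.667: 52.8517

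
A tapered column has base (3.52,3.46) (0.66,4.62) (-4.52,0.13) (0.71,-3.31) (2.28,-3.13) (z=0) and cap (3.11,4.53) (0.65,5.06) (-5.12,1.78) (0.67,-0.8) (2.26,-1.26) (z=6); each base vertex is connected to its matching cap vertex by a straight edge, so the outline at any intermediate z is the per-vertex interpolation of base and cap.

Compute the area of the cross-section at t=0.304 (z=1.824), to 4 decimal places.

Cross-section at t=0.304: each vertex is (1-t)·p0[i] + t·p1[i].
  v1: (1-0.304)·(3.52,3.46) + 0.304·(3.11,4.53) = (3.3954,3.7853)
  v2: (1-0.304)·(0.66,4.62) + 0.304·(0.65,5.06) = (0.6570,4.7538)
  v3: (1-0.304)·(-4.52,0.13) + 0.304·(-5.12,1.78) = (-4.7024,0.6316)
  v4: (1-0.304)·(0.71,-3.31) + 0.304·(0.67,-0.8) = (0.6978,-2.5470)
  v5: (1-0.304)·(2.28,-3.13) + 0.304·(2.26,-1.26) = (2.2739,-2.5615)
Shoelace sum Σ(x_i·y_{i+1} − x_{i+1}·y_i):
  i=1: 3.3954·4.7538 − 0.6570·3.7853 = +13.6539 (running +13.6539)
  i=2: 0.6570·0.6316 − -4.7024·4.7538 = +22.7690 (running +36.4230)
  i=3: -4.7024·-2.5470 − 0.6978·0.6316 = +11.5361 (running +47.9590)
  i=4: 0.6978·-2.5615 − 2.2739·-2.5470 = +4.0041 (running +51.9631)
  i=5: 2.2739·3.7853 − 3.3954·-2.5615 = +17.3047 (running +69.2678)
Area = |Σ|/2 = |69.2678|/2 = 34.6339

Area at t=0.304: 34.6339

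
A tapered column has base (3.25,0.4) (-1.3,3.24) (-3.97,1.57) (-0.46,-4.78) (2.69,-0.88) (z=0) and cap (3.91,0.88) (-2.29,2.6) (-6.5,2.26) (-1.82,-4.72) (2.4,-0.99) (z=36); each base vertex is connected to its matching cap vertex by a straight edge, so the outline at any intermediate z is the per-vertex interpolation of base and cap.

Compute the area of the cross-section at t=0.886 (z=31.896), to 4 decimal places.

Cross-section at t=0.886: each vertex is (1-t)·p0[i] + t·p1[i].
  v1: (1-0.886)·(3.25,0.4) + 0.886·(3.91,0.88) = (3.8348,0.8253)
  v2: (1-0.886)·(-1.3,3.24) + 0.886·(-2.29,2.6) = (-2.1771,2.6730)
  v3: (1-0.886)·(-3.97,1.57) + 0.886·(-6.5,2.26) = (-6.2116,2.1813)
  v4: (1-0.886)·(-0.46,-4.78) + 0.886·(-1.82,-4.72) = (-1.6650,-4.7268)
  v5: (1-0.886)·(2.69,-0.88) + 0.886·(2.4,-0.99) = (2.4331,-0.9775)
Shoelace sum Σ(x_i·y_{i+1} − x_{i+1}·y_i):
  i=1: 3.8348·2.6730 − -2.1771·0.8253 = +12.0469 (running +12.0469)
  i=2: -2.1771·2.1813 − -6.2116·2.6730 = +11.8542 (running +23.9011)
  i=3: -6.2116·-4.7268 − -1.6650·2.1813 = +32.9930 (running +56.8941)
  i=4: -1.6650·-0.9775 − 2.4331·-4.7268 = +13.1281 (running +70.0222)
  i=5: 2.4331·0.8253 − 3.8348·-0.9775 = +5.7563 (running +75.7785)
Area = |Σ|/2 = |75.7785|/2 = 37.8893

Area at t=0.886: 37.8893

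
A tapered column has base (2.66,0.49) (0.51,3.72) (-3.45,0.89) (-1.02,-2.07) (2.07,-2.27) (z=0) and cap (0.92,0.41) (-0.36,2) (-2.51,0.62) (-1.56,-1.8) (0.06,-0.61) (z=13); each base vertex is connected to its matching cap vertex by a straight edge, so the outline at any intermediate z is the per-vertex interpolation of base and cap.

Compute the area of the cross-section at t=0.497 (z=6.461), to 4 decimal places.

Cross-section at t=0.497: each vertex is (1-t)·p0[i] + t·p1[i].
  v1: (1-0.497)·(2.66,0.49) + 0.497·(0.92,0.41) = (1.7952,0.4502)
  v2: (1-0.497)·(0.51,3.72) + 0.497·(-0.36,2) = (0.0776,2.8652)
  v3: (1-0.497)·(-3.45,0.89) + 0.497·(-2.51,0.62) = (-2.9828,0.7558)
  v4: (1-0.497)·(-1.02,-2.07) + 0.497·(-1.56,-1.8) = (-1.2884,-1.9358)
  v5: (1-0.497)·(2.07,-2.27) + 0.497·(0.06,-0.61) = (1.0710,-1.4450)
Shoelace sum Σ(x_i·y_{i+1} − x_{i+1}·y_i):
  i=1: 1.7952·2.8652 − 0.0776·0.4502 = +5.1086 (running +5.1086)
  i=2: 0.0776·0.7558 − -2.9828·2.8652 = +8.6049 (running +13.7136)
  i=3: -2.9828·-1.9358 − -1.2884·0.7558 = +6.7479 (running +20.4615)
  i=4: -1.2884·-1.4450 − 1.0710·-1.9358 = +3.9350 (running +24.3965)
  i=5: 1.0710·0.4502 − 1.7952·-1.4450 = +3.0763 (running +27.4728)
Area = |Σ|/2 = |27.4728|/2 = 13.7364

Area at t=0.497: 13.7364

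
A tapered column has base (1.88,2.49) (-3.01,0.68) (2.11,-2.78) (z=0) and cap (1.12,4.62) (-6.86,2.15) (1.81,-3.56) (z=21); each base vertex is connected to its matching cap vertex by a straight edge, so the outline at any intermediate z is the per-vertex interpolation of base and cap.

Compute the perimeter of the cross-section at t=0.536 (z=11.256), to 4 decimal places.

Cross-section at t=0.536: each vertex is (1-t)·p0[i] + t·p1[i].
  v1: (1-0.536)·(1.88,2.49) + 0.536·(1.12,4.62) = (1.4726,3.6317)
  v2: (1-0.536)·(-3.01,0.68) + 0.536·(-6.86,2.15) = (-5.0736,1.4679)
  v3: (1-0.536)·(2.11,-2.78) + 0.536·(1.81,-3.56) = (1.9492,-3.1981)
Perimeter = Σ |v_{i+1} − v_i|:
  edge 1→2: √(-6.5462² + -2.1638²) = 6.8946 (running 6.8946)
  edge 2→3: √(7.0228² + -4.6660²) = 8.4316 (running 15.3261)
  edge 3→1: √(-0.4766² + 6.8298²) = 6.8464 (running 22.1725)
Perimeter = 22.1725

Perimeter at t=0.536: 22.1725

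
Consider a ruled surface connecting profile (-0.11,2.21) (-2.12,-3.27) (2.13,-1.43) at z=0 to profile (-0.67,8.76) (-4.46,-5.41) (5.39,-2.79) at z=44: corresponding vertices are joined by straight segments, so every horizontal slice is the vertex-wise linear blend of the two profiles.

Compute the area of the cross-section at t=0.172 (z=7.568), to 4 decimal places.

Area at t=0.172: 15.8940

Cross-section at t=0.172: each vertex is (1-t)·p0[i] + t·p1[i].
  v1: (1-0.172)·(-0.11,2.21) + 0.172·(-0.67,8.76) = (-0.2063,3.3366)
  v2: (1-0.172)·(-2.12,-3.27) + 0.172·(-4.46,-5.41) = (-2.5225,-3.6381)
  v3: (1-0.172)·(2.13,-1.43) + 0.172·(5.39,-2.79) = (2.6907,-1.6639)
Shoelace sum Σ(x_i·y_{i+1} − x_{i+1}·y_i):
  i=1: -0.2063·-3.6381 − -2.5225·3.3366 = +9.1671 (running +9.1671)
  i=2: -2.5225·-1.6639 − 2.6907·-3.6381 = +13.9863 (running +23.1534)
  i=3: 2.6907·3.3366 − -0.2063·-1.6639 = +8.6346 (running +31.7879)
Area = |Σ|/2 = |31.7879|/2 = 15.8940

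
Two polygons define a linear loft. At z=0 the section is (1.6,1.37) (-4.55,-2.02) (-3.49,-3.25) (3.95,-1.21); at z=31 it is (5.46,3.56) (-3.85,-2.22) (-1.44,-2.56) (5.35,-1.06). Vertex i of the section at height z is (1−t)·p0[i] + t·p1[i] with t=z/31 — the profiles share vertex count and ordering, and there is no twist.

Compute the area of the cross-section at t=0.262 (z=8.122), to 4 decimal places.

Area at t=0.262: 19.2563

Cross-section at t=0.262: each vertex is (1-t)·p0[i] + t·p1[i].
  v1: (1-0.262)·(1.6,1.37) + 0.262·(5.46,3.56) = (2.6113,1.9438)
  v2: (1-0.262)·(-4.55,-2.02) + 0.262·(-3.85,-2.22) = (-4.3666,-2.0724)
  v3: (1-0.262)·(-3.49,-3.25) + 0.262·(-1.44,-2.56) = (-2.9529,-3.0692)
  v4: (1-0.262)·(3.95,-1.21) + 0.262·(5.35,-1.06) = (4.3168,-1.1707)
Shoelace sum Σ(x_i·y_{i+1} − x_{i+1}·y_i):
  i=1: 2.6113·-2.0724 − -4.3666·1.9438 = +3.0760 (running +3.0760)
  i=2: -4.3666·-3.0692 − -2.9529·-2.0724 = +7.2825 (running +10.3585)
  i=3: -2.9529·-1.1707 − 4.3168·-3.0692 = +16.7062 (running +27.0646)
  i=4: 4.3168·1.9438 − 2.6113·-1.1707 = +11.4480 (running +38.5126)
Area = |Σ|/2 = |38.5126|/2 = 19.2563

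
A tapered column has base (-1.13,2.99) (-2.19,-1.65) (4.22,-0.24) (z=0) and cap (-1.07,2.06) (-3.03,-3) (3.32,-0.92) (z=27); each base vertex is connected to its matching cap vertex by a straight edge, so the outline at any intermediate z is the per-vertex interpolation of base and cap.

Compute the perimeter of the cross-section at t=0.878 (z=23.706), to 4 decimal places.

Perimeter at t=0.878: 17.4236

Cross-section at t=0.878: each vertex is (1-t)·p0[i] + t·p1[i].
  v1: (1-0.878)·(-1.13,2.99) + 0.878·(-1.07,2.06) = (-1.0773,2.1735)
  v2: (1-0.878)·(-2.19,-1.65) + 0.878·(-3.03,-3) = (-2.9275,-2.8353)
  v3: (1-0.878)·(4.22,-0.24) + 0.878·(3.32,-0.92) = (3.4298,-0.8370)
Perimeter = Σ |v_{i+1} − v_i|:
  edge 1→2: √(-1.8502² + -5.0088²) = 5.3396 (running 5.3396)
  edge 2→3: √(6.3573² + 1.9983²) = 6.6640 (running 12.0035)
  edge 3→1: √(-4.5071² + 3.0105²) = 5.4201 (running 17.4236)
Perimeter = 17.4236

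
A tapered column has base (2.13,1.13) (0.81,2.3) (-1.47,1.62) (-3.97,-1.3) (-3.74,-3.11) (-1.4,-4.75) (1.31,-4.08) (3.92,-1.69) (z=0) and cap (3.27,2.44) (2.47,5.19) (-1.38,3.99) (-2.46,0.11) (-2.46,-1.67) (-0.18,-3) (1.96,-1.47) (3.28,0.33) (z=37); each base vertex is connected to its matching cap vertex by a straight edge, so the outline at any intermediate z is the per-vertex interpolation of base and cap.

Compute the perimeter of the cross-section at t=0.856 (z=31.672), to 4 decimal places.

Perimeter at t=0.856: 22.1453

Cross-section at t=0.856: each vertex is (1-t)·p0[i] + t·p1[i].
  v1: (1-0.856)·(2.13,1.13) + 0.856·(3.27,2.44) = (3.1058,2.2514)
  v2: (1-0.856)·(0.81,2.3) + 0.856·(2.47,5.19) = (2.2310,4.7738)
  v3: (1-0.856)·(-1.47,1.62) + 0.856·(-1.38,3.99) = (-1.3930,3.6487)
  v4: (1-0.856)·(-3.97,-1.3) + 0.856·(-2.46,0.11) = (-2.6774,-0.0930)
  v5: (1-0.856)·(-3.74,-3.11) + 0.856·(-2.46,-1.67) = (-2.6443,-1.8774)
  v6: (1-0.856)·(-1.4,-4.75) + 0.856·(-0.18,-3) = (-0.3557,-3.2520)
  v7: (1-0.856)·(1.31,-4.08) + 0.856·(1.96,-1.47) = (1.8664,-1.8458)
  v8: (1-0.856)·(3.92,-1.69) + 0.856·(3.28,0.33) = (3.3722,0.0391)
Perimeter = Σ |v_{i+1} − v_i|:
  edge 1→2: √(-0.8749² + 2.5225²) = 2.6699 (running 2.6699)
  edge 2→3: √(-3.6239² + -1.1251²) = 3.7946 (running 6.4645)
  edge 3→4: √(-1.2845² + -3.7418²) = 3.9561 (running 10.4205)
  edge 4→5: √(0.0331² + -1.7843²) = 1.7846 (running 12.2052)
  edge 5→6: √(2.2886² + -1.3746²) = 2.6697 (running 14.8749)
  edge 6→7: √(2.2221² + 1.4062²) = 2.6296 (running 17.5045)
  edge 7→8: √(1.5058² + 1.8850²) = 2.4125 (running 19.9171)
  edge 8→1: √(-0.2663² + 2.2122²) = 2.2282 (running 22.1453)
Perimeter = 22.1453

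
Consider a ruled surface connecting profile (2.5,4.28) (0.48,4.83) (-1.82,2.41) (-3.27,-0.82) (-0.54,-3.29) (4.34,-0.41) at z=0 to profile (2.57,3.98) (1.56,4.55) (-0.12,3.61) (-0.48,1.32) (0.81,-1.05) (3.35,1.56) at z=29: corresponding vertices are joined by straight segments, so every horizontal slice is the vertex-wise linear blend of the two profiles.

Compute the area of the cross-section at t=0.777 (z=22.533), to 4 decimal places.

Cross-section at t=0.777: each vertex is (1-t)·p0[i] + t·p1[i].
  v1: (1-0.777)·(2.5,4.28) + 0.777·(2.57,3.98) = (2.5544,4.0469)
  v2: (1-0.777)·(0.48,4.83) + 0.777·(1.56,4.55) = (1.3192,4.6124)
  v3: (1-0.777)·(-1.82,2.41) + 0.777·(-0.12,3.61) = (-0.4991,3.3424)
  v4: (1-0.777)·(-3.27,-0.82) + 0.777·(-0.48,1.32) = (-1.1022,0.8428)
  v5: (1-0.777)·(-0.54,-3.29) + 0.777·(0.81,-1.05) = (0.5090,-1.5495)
  v6: (1-0.777)·(4.34,-0.41) + 0.777·(3.35,1.56) = (3.5708,1.1207)
Shoelace sum Σ(x_i·y_{i+1} − x_{i+1}·y_i):
  i=1: 2.5544·4.6124 − 1.3192·4.0469 = +6.4435 (running +6.4435)
  i=2: 1.3192·3.3424 − -0.4991·4.6124 = +6.7112 (running +13.1547)
  i=3: -0.4991·0.8428 − -1.1022·3.3424 = +3.2633 (running +16.4180)
  i=4: -1.1022·-1.5495 − 0.5090·0.8428 = +1.2789 (running +17.6969)
  i=5: 0.5090·1.1207 − 3.5708·-1.5495 = +6.1034 (running +23.8002)
  i=6: 3.5708·4.0469 − 2.5544·1.1207 = +11.5879 (running +35.3881)
Area = |Σ|/2 = |35.3881|/2 = 17.6940

Area at t=0.777: 17.6940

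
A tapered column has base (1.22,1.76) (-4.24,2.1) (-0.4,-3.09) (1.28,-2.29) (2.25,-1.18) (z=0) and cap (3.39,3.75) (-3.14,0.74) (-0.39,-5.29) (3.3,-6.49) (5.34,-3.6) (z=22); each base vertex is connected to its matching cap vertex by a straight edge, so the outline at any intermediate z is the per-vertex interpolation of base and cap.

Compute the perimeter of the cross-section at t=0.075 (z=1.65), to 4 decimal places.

Cross-section at t=0.075: each vertex is (1-t)·p0[i] + t·p1[i].
  v1: (1-0.075)·(1.22,1.76) + 0.075·(3.39,3.75) = (1.3828,1.9093)
  v2: (1-0.075)·(-4.24,2.1) + 0.075·(-3.14,0.74) = (-4.1575,1.9980)
  v3: (1-0.075)·(-0.4,-3.09) + 0.075·(-0.39,-5.29) = (-0.3993,-3.2550)
  v4: (1-0.075)·(1.28,-2.29) + 0.075·(3.3,-6.49) = (1.4315,-2.6050)
  v5: (1-0.075)·(2.25,-1.18) + 0.075·(5.34,-3.6) = (2.4818,-1.3615)
Perimeter = Σ |v_{i+1} − v_i|:
  edge 1→2: √(-5.5403² + 0.0888²) = 5.5410 (running 5.5410)
  edge 2→3: √(3.7583² + -5.2530²) = 6.4590 (running 11.9999)
  edge 3→4: √(1.8308² + 0.6500²) = 1.9427 (running 13.9427)
  edge 4→5: √(1.0503² + 1.2435²) = 1.6277 (running 15.5703)
  edge 5→1: √(-1.0990² + 3.2708²) = 3.4505 (running 19.0208)
Perimeter = 19.0208

Perimeter at t=0.075: 19.0208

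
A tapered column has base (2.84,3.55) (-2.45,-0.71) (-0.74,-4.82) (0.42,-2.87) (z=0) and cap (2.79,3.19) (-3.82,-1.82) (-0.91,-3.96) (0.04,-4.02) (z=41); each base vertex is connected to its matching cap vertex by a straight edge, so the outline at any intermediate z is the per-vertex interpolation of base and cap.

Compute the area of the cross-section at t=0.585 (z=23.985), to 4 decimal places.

Cross-section at t=0.585: each vertex is (1-t)·p0[i] + t·p1[i].
  v1: (1-0.585)·(2.84,3.55) + 0.585·(2.79,3.19) = (2.8108,3.3394)
  v2: (1-0.585)·(-2.45,-0.71) + 0.585·(-3.82,-1.82) = (-3.2515,-1.3594)
  v3: (1-0.585)·(-0.74,-4.82) + 0.585·(-0.91,-3.96) = (-0.8395,-4.3169)
  v4: (1-0.585)·(0.42,-2.87) + 0.585·(0.04,-4.02) = (0.1977,-3.5427)
Shoelace sum Σ(x_i·y_{i+1} − x_{i+1}·y_i):
  i=1: 2.8108·-1.3594 − -3.2515·3.3394 = +7.0371 (running +7.0371)
  i=2: -3.2515·-4.3169 − -0.8395·-1.3594 = +12.8951 (running +19.9322)
  i=3: -0.8395·-3.5427 − 0.1977·-4.3169 = +3.8274 (running +23.7596)
  i=4: 0.1977·3.3394 − 2.8108·-3.5427 = +10.6180 (running +34.3776)
Area = |Σ|/2 = |34.3776|/2 = 17.1888

Area at t=0.585: 17.1888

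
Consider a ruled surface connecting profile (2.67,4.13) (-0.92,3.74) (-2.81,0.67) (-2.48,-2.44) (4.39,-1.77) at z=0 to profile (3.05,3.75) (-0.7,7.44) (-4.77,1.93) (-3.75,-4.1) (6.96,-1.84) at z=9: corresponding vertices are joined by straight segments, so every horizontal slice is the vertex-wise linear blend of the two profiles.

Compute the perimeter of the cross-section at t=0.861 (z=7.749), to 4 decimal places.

Perimeter at t=0.861: 34.0267

Cross-section at t=0.861: each vertex is (1-t)·p0[i] + t·p1[i].
  v1: (1-0.861)·(2.67,4.13) + 0.861·(3.05,3.75) = (2.9972,3.8028)
  v2: (1-0.861)·(-0.92,3.74) + 0.861·(-0.7,7.44) = (-0.7306,6.9257)
  v3: (1-0.861)·(-2.81,0.67) + 0.861·(-4.77,1.93) = (-4.4976,1.7549)
  v4: (1-0.861)·(-2.48,-2.44) + 0.861·(-3.75,-4.1) = (-3.5735,-3.8693)
  v5: (1-0.861)·(4.39,-1.77) + 0.861·(6.96,-1.84) = (6.6028,-1.8303)
Perimeter = Σ |v_{i+1} − v_i|:
  edge 1→2: √(-3.7278² + 3.1229²) = 4.8630 (running 4.8630)
  edge 2→3: √(-3.7670² + -5.1708²) = 6.3975 (running 11.2605)
  edge 3→4: √(0.9241² + -5.6241²) = 5.6995 (running 16.9600)
  edge 4→5: √(10.1762² + 2.0390²) = 10.3785 (running 27.3385)
  edge 5→1: √(-3.6056² + 5.6331²) = 6.6882 (running 34.0267)
Perimeter = 34.0267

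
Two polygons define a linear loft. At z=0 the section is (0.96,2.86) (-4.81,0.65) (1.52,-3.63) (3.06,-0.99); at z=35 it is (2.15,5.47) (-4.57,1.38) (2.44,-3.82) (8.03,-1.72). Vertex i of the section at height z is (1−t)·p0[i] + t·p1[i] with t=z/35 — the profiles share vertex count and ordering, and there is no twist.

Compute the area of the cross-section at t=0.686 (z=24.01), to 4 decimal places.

Area at t=0.686: 46.2471

Cross-section at t=0.686: each vertex is (1-t)·p0[i] + t·p1[i].
  v1: (1-0.686)·(0.96,2.86) + 0.686·(2.15,5.47) = (1.7763,4.6505)
  v2: (1-0.686)·(-4.81,0.65) + 0.686·(-4.57,1.38) = (-4.6454,1.1508)
  v3: (1-0.686)·(1.52,-3.63) + 0.686·(2.44,-3.82) = (2.1511,-3.7603)
  v4: (1-0.686)·(3.06,-0.99) + 0.686·(8.03,-1.72) = (6.4694,-1.4908)
Shoelace sum Σ(x_i·y_{i+1} − x_{i+1}·y_i):
  i=1: 1.7763·1.1508 − -4.6454·4.6505 = +23.6472 (running +23.6472)
  i=2: -4.6454·-3.7603 − 2.1511·1.1508 = +14.9927 (running +38.6399)
  i=3: 2.1511·-1.4908 − 6.4694·-3.7603 = +21.1204 (running +59.7603)
  i=4: 6.4694·4.6505 − 1.7763·-1.4908 = +32.7339 (running +92.4942)
Area = |Σ|/2 = |92.4942|/2 = 46.2471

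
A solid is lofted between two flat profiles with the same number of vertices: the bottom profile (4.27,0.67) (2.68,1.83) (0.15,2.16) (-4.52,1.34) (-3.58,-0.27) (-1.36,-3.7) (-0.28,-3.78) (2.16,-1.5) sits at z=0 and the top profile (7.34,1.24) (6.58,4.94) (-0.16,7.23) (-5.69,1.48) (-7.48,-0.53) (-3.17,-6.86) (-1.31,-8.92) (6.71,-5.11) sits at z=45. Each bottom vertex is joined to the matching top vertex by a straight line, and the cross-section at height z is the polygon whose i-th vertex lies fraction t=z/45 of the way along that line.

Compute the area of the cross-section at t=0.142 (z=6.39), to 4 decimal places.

Area at t=0.142: 42.6516

Cross-section at t=0.142: each vertex is (1-t)·p0[i] + t·p1[i].
  v1: (1-0.142)·(4.27,0.67) + 0.142·(7.34,1.24) = (4.7059,0.7509)
  v2: (1-0.142)·(2.68,1.83) + 0.142·(6.58,4.94) = (3.2338,2.2716)
  v3: (1-0.142)·(0.15,2.16) + 0.142·(-0.16,7.23) = (0.1060,2.8799)
  v4: (1-0.142)·(-4.52,1.34) + 0.142·(-5.69,1.48) = (-4.6861,1.3599)
  v5: (1-0.142)·(-3.58,-0.27) + 0.142·(-7.48,-0.53) = (-4.1338,-0.3069)
  v6: (1-0.142)·(-1.36,-3.7) + 0.142·(-3.17,-6.86) = (-1.6170,-4.1487)
  v7: (1-0.142)·(-0.28,-3.78) + 0.142·(-1.31,-8.92) = (-0.4263,-4.5099)
  v8: (1-0.142)·(2.16,-1.5) + 0.142·(6.71,-5.11) = (2.8061,-2.0126)
Shoelace sum Σ(x_i·y_{i+1} − x_{i+1}·y_i):
  i=1: 4.7059·2.2716 − 3.2338·0.7509 = +8.2617 (running +8.2617)
  i=2: 3.2338·2.8799 − 0.1060·2.2716 = +9.0724 (running +17.3341)
  i=3: 0.1060·1.3599 − -4.6861·2.8799 = +13.6399 (running +30.9740)
  i=4: -4.6861·-0.3069 − -4.1338·1.3599 = +7.0597 (running +38.0338)
  i=5: -4.1338·-4.1487 − -1.6170·-0.3069 = +16.6537 (running +54.6875)
  i=6: -1.6170·-4.5099 − -0.4263·-4.1487 = +5.5241 (running +60.2116)
  i=7: -0.4263·-2.0126 − 2.8061·-4.5099 = +13.5131 (running +73.7247)
  i=8: 2.8061·0.7509 − 4.7059·-2.0126 = +11.5785 (running +85.3032)
Area = |Σ|/2 = |85.3032|/2 = 42.6516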